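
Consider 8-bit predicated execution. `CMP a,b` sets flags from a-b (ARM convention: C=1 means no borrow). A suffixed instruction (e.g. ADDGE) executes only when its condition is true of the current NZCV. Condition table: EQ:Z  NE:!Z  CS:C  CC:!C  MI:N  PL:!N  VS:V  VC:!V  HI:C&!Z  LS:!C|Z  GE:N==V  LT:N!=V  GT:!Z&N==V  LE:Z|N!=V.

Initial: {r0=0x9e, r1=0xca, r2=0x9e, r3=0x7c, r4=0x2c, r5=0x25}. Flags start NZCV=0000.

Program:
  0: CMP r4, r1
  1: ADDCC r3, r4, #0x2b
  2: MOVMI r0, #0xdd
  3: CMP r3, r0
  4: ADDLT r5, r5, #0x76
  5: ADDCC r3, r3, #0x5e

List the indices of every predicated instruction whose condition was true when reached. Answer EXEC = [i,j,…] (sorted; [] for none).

EXEC = [1,5]

0: ✓ CMP  NZCV=0000
1: ✓ ADDCC  r3←0x57
2: · MOVMI
3: ✓ CMP  NZCV=1001
4: · ADDLT
5: ✓ ADDCC  r3←0xb5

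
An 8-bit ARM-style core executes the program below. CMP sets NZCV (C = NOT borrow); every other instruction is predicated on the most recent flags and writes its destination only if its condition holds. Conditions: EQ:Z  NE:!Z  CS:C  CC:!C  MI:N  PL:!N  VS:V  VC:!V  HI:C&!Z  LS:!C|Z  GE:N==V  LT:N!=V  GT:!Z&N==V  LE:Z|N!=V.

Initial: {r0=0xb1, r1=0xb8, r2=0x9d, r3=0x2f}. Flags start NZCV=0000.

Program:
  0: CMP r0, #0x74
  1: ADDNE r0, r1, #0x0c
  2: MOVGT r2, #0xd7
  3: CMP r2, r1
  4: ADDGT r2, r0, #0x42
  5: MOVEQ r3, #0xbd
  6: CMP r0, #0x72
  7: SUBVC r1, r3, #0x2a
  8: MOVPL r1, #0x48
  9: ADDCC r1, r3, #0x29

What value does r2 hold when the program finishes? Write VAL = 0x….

VAL = 0x9d

[0] flags=0011 → (cmp)
[1] flags=0011 NE?T → r0=0xc4
[2] flags=0011 GT?F → skip
[3] flags=1000 → (cmp)
[4] flags=1000 GT?F → skip
[5] flags=1000 EQ?F → skip
[6] flags=0011 → (cmp)
[7] flags=0011 VC?F → skip
[8] flags=0011 PL?T → r1=0x48
[9] flags=0011 CC?F → skip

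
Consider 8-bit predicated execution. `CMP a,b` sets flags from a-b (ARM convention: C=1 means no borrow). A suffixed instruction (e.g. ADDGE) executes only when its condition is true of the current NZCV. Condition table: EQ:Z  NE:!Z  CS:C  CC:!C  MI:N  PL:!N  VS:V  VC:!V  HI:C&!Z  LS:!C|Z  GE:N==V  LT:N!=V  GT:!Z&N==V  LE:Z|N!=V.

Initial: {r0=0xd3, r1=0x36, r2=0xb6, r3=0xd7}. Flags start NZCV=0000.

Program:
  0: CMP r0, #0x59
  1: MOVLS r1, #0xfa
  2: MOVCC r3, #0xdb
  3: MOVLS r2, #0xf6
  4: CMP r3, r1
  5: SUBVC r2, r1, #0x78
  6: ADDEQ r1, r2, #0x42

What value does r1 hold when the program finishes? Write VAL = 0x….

VAL = 0x36

0: ✓ CMP  NZCV=0011
1: · MOVLS
2: · MOVCC
3: · MOVLS
4: ✓ CMP  NZCV=1010
5: ✓ SUBVC  r2←0xbe
6: · ADDEQ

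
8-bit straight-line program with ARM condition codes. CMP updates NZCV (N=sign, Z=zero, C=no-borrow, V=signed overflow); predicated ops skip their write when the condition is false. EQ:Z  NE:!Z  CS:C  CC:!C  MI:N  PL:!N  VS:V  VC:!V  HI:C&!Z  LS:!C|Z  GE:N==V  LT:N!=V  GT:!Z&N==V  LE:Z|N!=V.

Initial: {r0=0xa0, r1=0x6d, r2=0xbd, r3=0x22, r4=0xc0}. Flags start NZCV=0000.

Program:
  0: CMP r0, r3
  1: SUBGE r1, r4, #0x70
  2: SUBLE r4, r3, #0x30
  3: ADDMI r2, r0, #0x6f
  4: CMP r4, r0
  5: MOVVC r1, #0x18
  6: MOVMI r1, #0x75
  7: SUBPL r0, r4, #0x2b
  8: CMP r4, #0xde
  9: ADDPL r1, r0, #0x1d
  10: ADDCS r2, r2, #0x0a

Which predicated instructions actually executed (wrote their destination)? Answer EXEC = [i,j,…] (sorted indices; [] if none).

EXEC = [2,5,7,9,10]

0: ✓ CMP  NZCV=0011
1: · SUBGE
2: ✓ SUBLE  r4←0xf2
3: · ADDMI
4: ✓ CMP  NZCV=0010
5: ✓ MOVVC  r1←0x18
6: · MOVMI
7: ✓ SUBPL  r0←0xc7
8: ✓ CMP  NZCV=0010
9: ✓ ADDPL  r1←0xe4
10: ✓ ADDCS  r2←0xc7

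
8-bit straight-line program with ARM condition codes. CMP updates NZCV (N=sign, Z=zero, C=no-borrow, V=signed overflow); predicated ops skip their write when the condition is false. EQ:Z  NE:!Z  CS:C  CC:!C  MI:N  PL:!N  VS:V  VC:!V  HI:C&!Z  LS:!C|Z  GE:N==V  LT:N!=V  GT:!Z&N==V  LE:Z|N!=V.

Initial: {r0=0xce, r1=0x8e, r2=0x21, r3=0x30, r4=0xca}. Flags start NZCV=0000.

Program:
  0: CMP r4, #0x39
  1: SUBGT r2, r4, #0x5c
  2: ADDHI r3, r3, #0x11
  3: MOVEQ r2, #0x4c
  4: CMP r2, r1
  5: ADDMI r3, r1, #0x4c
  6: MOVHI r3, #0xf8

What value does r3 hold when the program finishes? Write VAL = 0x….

VAL = 0xda

0: ✓ CMP  NZCV=1010
1: · SUBGT
2: ✓ ADDHI  r3←0x41
3: · MOVEQ
4: ✓ CMP  NZCV=1001
5: ✓ ADDMI  r3←0xda
6: · MOVHI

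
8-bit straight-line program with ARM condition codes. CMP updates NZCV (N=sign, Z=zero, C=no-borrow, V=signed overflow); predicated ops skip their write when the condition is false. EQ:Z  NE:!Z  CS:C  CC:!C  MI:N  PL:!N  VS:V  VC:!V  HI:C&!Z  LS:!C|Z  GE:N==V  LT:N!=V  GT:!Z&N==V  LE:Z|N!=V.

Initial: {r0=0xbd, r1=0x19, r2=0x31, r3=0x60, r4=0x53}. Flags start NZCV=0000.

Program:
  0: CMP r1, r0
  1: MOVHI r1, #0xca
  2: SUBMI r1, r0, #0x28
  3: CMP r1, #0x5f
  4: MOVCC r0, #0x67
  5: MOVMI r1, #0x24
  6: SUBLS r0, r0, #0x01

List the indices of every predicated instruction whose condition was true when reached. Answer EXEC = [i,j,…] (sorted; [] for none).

[0] flags=0000 → (cmp)
[1] flags=0000 HI?F → skip
[2] flags=0000 MI?F → skip
[3] flags=1000 → (cmp)
[4] flags=1000 CC?T → r0=0x67
[5] flags=1000 MI?T → r1=0x24
[6] flags=1000 LS?T → r0=0x66

EXEC = [4,5,6]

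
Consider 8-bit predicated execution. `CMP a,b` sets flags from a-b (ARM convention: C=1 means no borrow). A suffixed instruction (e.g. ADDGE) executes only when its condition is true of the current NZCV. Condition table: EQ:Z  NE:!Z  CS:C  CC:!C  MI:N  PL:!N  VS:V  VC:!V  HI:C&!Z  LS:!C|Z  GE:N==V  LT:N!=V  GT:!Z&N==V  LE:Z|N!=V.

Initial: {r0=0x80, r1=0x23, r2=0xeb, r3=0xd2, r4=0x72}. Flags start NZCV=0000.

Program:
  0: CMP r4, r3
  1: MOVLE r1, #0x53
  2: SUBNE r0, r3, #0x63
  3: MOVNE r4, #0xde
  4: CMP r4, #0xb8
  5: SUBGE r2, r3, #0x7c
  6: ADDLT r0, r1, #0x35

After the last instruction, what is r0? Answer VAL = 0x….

0: ✓ CMP  NZCV=1001
1: · MOVLE
2: ✓ SUBNE  r0←0x6f
3: ✓ MOVNE  r4←0xde
4: ✓ CMP  NZCV=0010
5: ✓ SUBGE  r2←0x56
6: · ADDLT

VAL = 0x6f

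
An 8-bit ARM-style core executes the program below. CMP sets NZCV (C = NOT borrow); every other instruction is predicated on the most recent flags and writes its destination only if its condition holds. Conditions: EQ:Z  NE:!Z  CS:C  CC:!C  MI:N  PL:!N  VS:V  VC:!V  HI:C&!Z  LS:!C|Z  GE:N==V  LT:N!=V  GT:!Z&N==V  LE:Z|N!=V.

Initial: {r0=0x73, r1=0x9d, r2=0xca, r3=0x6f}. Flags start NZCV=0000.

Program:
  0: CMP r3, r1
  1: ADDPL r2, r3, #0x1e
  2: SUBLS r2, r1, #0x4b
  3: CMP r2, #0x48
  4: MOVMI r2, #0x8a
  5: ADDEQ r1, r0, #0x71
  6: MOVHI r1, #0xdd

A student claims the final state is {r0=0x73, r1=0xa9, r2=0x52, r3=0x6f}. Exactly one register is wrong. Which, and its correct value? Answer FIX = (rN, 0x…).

FIX = (r1, 0xdd)

0: ✓ CMP  NZCV=1001
1: · ADDPL
2: ✓ SUBLS  r2←0x52
3: ✓ CMP  NZCV=0010
4: · MOVMI
5: · ADDEQ
6: ✓ MOVHI  r1←0xdd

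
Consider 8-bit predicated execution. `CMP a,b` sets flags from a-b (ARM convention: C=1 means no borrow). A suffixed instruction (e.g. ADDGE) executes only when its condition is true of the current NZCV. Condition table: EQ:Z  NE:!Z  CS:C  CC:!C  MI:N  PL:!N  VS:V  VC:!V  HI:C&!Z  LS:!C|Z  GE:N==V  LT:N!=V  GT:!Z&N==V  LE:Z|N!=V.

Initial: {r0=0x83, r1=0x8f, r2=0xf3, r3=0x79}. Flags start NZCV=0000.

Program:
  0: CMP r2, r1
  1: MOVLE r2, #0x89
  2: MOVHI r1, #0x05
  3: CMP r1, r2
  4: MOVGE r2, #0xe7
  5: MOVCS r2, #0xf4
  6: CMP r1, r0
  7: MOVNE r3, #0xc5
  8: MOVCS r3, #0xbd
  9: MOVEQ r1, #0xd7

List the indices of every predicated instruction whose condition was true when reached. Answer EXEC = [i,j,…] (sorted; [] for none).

0: ✓ CMP  NZCV=0010
1: · MOVLE
2: ✓ MOVHI  r1←0x05
3: ✓ CMP  NZCV=0000
4: ✓ MOVGE  r2←0xe7
5: · MOVCS
6: ✓ CMP  NZCV=1001
7: ✓ MOVNE  r3←0xc5
8: · MOVCS
9: · MOVEQ

EXEC = [2,4,7]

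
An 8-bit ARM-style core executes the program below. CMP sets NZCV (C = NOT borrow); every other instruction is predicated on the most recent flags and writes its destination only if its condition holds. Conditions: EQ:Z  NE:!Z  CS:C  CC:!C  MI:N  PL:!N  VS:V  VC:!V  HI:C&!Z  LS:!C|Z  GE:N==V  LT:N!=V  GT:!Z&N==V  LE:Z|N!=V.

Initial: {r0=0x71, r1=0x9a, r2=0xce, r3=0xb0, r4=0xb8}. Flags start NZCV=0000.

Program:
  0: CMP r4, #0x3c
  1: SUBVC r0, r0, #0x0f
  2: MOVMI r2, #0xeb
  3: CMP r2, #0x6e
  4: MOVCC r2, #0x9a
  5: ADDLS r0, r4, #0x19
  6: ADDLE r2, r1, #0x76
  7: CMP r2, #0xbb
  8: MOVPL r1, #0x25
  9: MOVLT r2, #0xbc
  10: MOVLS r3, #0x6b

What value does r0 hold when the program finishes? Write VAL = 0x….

[0] flags=0011 → (cmp)
[1] flags=0011 VC?F → skip
[2] flags=0011 MI?F → skip
[3] flags=0011 → (cmp)
[4] flags=0011 CC?F → skip
[5] flags=0011 LS?F → skip
[6] flags=0011 LE?T → r2=0x10
[7] flags=0000 → (cmp)
[8] flags=0000 PL?T → r1=0x25
[9] flags=0000 LT?F → skip
[10] flags=0000 LS?T → r3=0x6b

VAL = 0x71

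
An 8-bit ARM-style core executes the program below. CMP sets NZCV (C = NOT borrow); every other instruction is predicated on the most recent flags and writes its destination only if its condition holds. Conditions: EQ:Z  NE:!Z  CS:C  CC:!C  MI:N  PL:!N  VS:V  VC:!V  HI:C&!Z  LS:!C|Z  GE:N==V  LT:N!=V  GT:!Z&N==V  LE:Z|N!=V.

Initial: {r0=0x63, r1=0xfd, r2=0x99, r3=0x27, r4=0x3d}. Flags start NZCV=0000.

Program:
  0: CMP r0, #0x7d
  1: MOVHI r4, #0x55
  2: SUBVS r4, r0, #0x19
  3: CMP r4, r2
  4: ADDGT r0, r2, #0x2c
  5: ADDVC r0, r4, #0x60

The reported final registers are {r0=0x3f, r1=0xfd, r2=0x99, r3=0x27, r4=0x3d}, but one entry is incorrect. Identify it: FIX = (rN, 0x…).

[0] flags=1000 → (cmp)
[1] flags=1000 HI?F → skip
[2] flags=1000 VS?F → skip
[3] flags=1001 → (cmp)
[4] flags=1001 GT?T → r0=0xc5
[5] flags=1001 VC?F → skip

FIX = (r0, 0xc5)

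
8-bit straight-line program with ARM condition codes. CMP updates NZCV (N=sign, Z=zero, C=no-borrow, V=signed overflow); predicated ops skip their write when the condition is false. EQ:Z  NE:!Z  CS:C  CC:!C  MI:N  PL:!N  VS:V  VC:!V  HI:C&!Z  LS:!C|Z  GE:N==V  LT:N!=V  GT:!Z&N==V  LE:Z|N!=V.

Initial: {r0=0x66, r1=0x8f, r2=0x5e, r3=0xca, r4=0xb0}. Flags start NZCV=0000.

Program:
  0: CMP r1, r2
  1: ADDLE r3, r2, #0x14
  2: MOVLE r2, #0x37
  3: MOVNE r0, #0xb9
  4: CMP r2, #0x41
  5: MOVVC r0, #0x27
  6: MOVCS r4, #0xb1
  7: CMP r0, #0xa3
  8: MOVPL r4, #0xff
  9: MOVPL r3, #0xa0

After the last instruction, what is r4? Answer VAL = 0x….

[0] flags=0011 → (cmp)
[1] flags=0011 LE?T → r3=0x72
[2] flags=0011 LE?T → r2=0x37
[3] flags=0011 NE?T → r0=0xb9
[4] flags=1000 → (cmp)
[5] flags=1000 VC?T → r0=0x27
[6] flags=1000 CS?F → skip
[7] flags=1001 → (cmp)
[8] flags=1001 PL?F → skip
[9] flags=1001 PL?F → skip

VAL = 0xb0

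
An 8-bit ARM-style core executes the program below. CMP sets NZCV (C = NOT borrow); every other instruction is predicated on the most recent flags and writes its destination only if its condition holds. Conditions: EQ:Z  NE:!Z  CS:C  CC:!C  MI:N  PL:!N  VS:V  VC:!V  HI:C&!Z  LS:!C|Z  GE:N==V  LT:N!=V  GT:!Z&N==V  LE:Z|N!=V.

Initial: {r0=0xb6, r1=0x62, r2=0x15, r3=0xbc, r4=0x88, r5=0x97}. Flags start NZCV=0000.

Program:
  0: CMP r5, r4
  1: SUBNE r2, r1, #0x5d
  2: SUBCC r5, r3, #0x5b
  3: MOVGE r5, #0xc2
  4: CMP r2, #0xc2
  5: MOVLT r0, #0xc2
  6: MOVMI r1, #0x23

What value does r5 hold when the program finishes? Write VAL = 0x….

VAL = 0xc2

0: ✓ CMP  NZCV=0010
1: ✓ SUBNE  r2←0x05
2: · SUBCC
3: ✓ MOVGE  r5←0xc2
4: ✓ CMP  NZCV=0000
5: · MOVLT
6: · MOVMI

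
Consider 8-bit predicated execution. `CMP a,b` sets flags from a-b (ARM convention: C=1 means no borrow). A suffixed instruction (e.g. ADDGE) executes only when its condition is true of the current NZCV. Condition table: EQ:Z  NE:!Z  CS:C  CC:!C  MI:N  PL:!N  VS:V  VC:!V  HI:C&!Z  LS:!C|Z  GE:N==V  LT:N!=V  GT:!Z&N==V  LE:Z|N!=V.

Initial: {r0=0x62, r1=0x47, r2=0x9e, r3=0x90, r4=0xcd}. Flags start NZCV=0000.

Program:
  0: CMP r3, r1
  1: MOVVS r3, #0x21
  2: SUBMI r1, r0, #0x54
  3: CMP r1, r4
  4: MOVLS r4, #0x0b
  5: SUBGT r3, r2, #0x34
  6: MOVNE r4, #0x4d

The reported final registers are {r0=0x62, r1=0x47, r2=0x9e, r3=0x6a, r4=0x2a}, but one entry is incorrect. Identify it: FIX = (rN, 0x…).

[0] flags=0011 → (cmp)
[1] flags=0011 VS?T → r3=0x21
[2] flags=0011 MI?F → skip
[3] flags=0000 → (cmp)
[4] flags=0000 LS?T → r4=0x0b
[5] flags=0000 GT?T → r3=0x6a
[6] flags=0000 NE?T → r4=0x4d

FIX = (r4, 0x4d)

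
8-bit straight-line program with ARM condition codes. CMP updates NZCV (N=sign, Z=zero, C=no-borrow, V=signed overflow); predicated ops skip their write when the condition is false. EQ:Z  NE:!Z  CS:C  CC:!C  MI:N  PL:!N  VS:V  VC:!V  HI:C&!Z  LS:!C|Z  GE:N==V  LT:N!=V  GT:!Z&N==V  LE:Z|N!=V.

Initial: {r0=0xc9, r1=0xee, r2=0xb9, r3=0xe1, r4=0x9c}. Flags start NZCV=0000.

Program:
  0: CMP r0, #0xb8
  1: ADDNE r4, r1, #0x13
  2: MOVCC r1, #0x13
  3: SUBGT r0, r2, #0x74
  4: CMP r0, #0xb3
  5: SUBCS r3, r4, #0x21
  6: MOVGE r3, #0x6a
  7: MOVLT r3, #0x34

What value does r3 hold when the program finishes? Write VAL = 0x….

[0] flags=0010 → (cmp)
[1] flags=0010 NE?T → r4=0x01
[2] flags=0010 CC?F → skip
[3] flags=0010 GT?T → r0=0x45
[4] flags=1001 → (cmp)
[5] flags=1001 CS?F → skip
[6] flags=1001 GE?T → r3=0x6a
[7] flags=1001 LT?F → skip

VAL = 0x6a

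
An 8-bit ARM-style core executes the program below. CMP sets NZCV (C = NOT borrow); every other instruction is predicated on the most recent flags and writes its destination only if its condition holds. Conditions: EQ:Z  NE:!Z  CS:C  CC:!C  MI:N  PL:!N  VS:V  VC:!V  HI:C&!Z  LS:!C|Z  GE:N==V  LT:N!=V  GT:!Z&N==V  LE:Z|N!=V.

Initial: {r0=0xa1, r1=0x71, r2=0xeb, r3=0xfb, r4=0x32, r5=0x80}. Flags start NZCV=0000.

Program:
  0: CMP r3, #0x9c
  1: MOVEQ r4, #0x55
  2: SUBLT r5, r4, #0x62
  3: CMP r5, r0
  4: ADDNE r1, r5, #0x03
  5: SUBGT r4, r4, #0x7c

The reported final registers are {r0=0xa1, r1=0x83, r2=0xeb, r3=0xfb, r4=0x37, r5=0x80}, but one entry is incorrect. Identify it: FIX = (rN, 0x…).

0: ✓ CMP  NZCV=0010
1: · MOVEQ
2: · SUBLT
3: ✓ CMP  NZCV=1000
4: ✓ ADDNE  r1←0x83
5: · SUBGT

FIX = (r4, 0x32)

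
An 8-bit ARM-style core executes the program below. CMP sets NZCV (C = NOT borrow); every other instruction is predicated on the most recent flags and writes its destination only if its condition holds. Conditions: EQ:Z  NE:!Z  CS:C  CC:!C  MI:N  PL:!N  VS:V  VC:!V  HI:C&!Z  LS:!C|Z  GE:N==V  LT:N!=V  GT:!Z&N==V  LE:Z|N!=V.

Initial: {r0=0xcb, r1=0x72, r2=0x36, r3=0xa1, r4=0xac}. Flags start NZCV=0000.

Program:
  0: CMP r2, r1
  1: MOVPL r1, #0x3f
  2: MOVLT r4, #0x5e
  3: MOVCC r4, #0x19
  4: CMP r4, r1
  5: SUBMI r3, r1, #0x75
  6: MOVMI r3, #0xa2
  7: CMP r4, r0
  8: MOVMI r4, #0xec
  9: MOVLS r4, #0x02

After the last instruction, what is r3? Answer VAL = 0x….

0: ✓ CMP  NZCV=1000
1: · MOVPL
2: ✓ MOVLT  r4←0x5e
3: ✓ MOVCC  r4←0x19
4: ✓ CMP  NZCV=1000
5: ✓ SUBMI  r3←0xfd
6: ✓ MOVMI  r3←0xa2
7: ✓ CMP  NZCV=0000
8: · MOVMI
9: ✓ MOVLS  r4←0x02

VAL = 0xa2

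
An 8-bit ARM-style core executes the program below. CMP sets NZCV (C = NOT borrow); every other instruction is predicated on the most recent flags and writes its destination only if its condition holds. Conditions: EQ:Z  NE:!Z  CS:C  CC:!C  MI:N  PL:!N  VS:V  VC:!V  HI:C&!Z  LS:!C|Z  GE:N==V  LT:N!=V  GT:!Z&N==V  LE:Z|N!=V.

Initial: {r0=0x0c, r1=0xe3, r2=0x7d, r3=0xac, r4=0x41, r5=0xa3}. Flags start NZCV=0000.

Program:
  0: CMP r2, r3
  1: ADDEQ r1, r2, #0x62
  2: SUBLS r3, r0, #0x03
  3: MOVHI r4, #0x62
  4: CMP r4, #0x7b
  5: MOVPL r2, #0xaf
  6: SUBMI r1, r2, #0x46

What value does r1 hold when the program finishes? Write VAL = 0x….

VAL = 0x37

[0] flags=1001 → (cmp)
[1] flags=1001 EQ?F → skip
[2] flags=1001 LS?T → r3=0x09
[3] flags=1001 HI?F → skip
[4] flags=1000 → (cmp)
[5] flags=1000 PL?F → skip
[6] flags=1000 MI?T → r1=0x37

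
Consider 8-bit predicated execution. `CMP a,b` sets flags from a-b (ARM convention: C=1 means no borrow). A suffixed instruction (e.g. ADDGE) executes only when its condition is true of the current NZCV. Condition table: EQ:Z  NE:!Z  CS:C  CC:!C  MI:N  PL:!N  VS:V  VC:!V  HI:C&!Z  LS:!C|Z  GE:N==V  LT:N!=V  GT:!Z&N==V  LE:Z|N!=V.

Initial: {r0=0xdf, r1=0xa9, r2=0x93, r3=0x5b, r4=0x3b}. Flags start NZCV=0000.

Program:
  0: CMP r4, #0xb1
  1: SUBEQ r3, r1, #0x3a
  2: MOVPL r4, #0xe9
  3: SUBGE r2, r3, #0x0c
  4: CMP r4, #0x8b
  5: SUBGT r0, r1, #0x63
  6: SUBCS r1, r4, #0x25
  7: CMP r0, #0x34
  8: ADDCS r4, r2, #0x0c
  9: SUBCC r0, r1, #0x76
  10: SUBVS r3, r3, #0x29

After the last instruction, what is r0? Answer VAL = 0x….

VAL = 0x46

0: ✓ CMP  NZCV=1001
1: · SUBEQ
2: · MOVPL
3: ✓ SUBGE  r2←0x4f
4: ✓ CMP  NZCV=1001
5: ✓ SUBGT  r0←0x46
6: · SUBCS
7: ✓ CMP  NZCV=0010
8: ✓ ADDCS  r4←0x5b
9: · SUBCC
10: · SUBVS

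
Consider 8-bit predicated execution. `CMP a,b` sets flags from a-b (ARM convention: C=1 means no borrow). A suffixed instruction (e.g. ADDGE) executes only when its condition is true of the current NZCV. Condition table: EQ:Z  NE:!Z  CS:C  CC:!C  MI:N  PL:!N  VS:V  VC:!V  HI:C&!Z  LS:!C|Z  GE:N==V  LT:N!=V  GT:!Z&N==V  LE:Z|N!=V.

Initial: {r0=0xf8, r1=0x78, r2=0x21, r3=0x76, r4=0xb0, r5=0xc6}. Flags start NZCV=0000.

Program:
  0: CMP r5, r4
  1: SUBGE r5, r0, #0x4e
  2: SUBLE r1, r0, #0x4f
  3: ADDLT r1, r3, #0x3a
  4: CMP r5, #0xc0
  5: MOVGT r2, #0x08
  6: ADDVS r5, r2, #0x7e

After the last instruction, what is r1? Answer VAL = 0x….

VAL = 0x78

[0] flags=0010 → (cmp)
[1] flags=0010 GE?T → r5=0xaa
[2] flags=0010 LE?F → skip
[3] flags=0010 LT?F → skip
[4] flags=1000 → (cmp)
[5] flags=1000 GT?F → skip
[6] flags=1000 VS?F → skip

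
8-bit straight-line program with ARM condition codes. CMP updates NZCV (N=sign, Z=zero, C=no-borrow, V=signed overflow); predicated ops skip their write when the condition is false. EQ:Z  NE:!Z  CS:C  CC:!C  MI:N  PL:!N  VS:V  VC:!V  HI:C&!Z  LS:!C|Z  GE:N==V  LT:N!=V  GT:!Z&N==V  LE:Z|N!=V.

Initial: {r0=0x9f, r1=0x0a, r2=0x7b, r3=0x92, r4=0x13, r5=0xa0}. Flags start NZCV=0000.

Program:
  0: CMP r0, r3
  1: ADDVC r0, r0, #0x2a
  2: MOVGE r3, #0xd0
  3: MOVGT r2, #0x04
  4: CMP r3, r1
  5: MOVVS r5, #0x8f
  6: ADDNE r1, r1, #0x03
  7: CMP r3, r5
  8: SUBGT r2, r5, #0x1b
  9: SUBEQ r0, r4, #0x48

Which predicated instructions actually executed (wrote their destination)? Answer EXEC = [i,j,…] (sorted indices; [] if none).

0: ✓ CMP  NZCV=0010
1: ✓ ADDVC  r0←0xc9
2: ✓ MOVGE  r3←0xd0
3: ✓ MOVGT  r2←0x04
4: ✓ CMP  NZCV=1010
5: · MOVVS
6: ✓ ADDNE  r1←0x0d
7: ✓ CMP  NZCV=0010
8: ✓ SUBGT  r2←0x85
9: · SUBEQ

EXEC = [1,2,3,6,8]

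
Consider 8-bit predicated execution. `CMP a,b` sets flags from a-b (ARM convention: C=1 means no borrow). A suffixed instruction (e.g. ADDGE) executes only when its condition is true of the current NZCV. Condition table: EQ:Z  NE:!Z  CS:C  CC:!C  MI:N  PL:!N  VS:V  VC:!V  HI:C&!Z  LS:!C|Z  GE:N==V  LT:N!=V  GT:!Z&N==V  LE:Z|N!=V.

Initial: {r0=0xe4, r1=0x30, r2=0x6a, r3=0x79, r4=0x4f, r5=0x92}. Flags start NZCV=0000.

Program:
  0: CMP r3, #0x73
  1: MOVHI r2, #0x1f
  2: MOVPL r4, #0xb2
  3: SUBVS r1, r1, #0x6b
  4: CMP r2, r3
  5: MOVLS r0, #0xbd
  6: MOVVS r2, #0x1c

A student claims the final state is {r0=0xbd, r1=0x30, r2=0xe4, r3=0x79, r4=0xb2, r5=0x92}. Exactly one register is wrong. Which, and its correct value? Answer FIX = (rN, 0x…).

0: ✓ CMP  NZCV=0010
1: ✓ MOVHI  r2←0x1f
2: ✓ MOVPL  r4←0xb2
3: · SUBVS
4: ✓ CMP  NZCV=1000
5: ✓ MOVLS  r0←0xbd
6: · MOVVS

FIX = (r2, 0x1f)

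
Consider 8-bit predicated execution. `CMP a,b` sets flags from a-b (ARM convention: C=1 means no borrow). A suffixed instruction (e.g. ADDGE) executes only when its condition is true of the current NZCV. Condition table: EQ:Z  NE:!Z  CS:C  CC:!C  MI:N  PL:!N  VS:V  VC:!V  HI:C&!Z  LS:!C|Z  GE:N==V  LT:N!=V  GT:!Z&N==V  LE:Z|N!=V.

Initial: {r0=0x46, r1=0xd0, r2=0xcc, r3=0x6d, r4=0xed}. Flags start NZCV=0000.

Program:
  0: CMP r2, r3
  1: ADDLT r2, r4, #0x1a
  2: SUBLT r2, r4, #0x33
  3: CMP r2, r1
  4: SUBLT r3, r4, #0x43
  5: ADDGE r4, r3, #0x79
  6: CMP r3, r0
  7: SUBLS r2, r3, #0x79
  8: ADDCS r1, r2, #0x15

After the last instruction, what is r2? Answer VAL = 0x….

[0] flags=0011 → (cmp)
[1] flags=0011 LT?T → r2=0x07
[2] flags=0011 LT?T → r2=0xba
[3] flags=1000 → (cmp)
[4] flags=1000 LT?T → r3=0xaa
[5] flags=1000 GE?F → skip
[6] flags=0011 → (cmp)
[7] flags=0011 LS?F → skip
[8] flags=0011 CS?T → r1=0xcf

VAL = 0xba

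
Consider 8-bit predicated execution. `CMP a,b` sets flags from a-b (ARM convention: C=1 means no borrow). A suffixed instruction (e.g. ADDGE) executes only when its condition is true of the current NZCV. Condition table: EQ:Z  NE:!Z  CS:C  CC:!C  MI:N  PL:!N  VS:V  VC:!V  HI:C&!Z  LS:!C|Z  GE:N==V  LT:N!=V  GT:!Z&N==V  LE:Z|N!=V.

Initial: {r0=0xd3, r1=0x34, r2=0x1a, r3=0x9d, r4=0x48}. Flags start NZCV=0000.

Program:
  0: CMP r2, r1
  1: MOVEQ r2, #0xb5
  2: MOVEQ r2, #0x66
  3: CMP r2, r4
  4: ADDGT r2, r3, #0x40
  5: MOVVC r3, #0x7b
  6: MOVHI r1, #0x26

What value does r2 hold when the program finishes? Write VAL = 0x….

VAL = 0x1a

[0] flags=1000 → (cmp)
[1] flags=1000 EQ?F → skip
[2] flags=1000 EQ?F → skip
[3] flags=1000 → (cmp)
[4] flags=1000 GT?F → skip
[5] flags=1000 VC?T → r3=0x7b
[6] flags=1000 HI?F → skip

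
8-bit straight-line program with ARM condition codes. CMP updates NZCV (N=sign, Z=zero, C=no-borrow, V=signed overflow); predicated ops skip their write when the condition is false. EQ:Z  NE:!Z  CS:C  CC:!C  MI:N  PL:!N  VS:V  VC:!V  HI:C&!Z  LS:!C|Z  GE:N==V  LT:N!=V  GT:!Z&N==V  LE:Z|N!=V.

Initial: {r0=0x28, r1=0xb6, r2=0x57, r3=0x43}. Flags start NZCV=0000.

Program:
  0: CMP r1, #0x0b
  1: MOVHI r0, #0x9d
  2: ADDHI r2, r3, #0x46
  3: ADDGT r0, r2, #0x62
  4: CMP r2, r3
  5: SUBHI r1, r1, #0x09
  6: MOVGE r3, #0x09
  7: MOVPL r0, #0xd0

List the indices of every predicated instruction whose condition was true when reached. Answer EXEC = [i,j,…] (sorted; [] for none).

0: ✓ CMP  NZCV=1010
1: ✓ MOVHI  r0←0x9d
2: ✓ ADDHI  r2←0x89
3: · ADDGT
4: ✓ CMP  NZCV=0011
5: ✓ SUBHI  r1←0xad
6: · MOVGE
7: ✓ MOVPL  r0←0xd0

EXEC = [1,2,5,7]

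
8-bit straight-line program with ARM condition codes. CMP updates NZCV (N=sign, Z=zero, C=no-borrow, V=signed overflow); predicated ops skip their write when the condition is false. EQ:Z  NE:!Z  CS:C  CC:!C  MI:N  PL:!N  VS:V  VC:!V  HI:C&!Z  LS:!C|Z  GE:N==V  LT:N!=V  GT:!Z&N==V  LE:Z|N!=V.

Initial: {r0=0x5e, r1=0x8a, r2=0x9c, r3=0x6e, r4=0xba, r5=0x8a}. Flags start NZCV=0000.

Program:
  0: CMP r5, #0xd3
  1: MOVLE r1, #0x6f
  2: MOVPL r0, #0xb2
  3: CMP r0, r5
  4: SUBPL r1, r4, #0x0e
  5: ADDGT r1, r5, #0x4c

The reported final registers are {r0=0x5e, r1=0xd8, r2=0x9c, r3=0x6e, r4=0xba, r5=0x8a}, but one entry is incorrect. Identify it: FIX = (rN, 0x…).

[0] flags=1000 → (cmp)
[1] flags=1000 LE?T → r1=0x6f
[2] flags=1000 PL?F → skip
[3] flags=1001 → (cmp)
[4] flags=1001 PL?F → skip
[5] flags=1001 GT?T → r1=0xd6

FIX = (r1, 0xd6)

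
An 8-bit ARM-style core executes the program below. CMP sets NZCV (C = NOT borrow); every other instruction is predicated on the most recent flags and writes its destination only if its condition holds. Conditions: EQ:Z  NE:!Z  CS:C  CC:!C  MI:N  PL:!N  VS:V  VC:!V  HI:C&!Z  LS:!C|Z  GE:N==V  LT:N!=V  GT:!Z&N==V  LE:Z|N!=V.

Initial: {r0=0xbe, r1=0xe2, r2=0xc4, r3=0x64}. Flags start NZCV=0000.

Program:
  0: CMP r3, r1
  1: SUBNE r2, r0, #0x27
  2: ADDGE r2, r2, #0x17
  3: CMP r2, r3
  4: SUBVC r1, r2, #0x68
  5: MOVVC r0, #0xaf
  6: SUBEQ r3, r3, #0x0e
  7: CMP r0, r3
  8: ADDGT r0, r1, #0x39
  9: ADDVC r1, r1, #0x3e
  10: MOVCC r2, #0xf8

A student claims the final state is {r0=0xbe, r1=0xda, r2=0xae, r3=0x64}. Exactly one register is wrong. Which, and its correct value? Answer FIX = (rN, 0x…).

0: ✓ CMP  NZCV=1001
1: ✓ SUBNE  r2←0x97
2: ✓ ADDGE  r2←0xae
3: ✓ CMP  NZCV=0011
4: · SUBVC
5: · MOVVC
6: · SUBEQ
7: ✓ CMP  NZCV=0011
8: · ADDGT
9: · ADDVC
10: · MOVCC

FIX = (r1, 0xe2)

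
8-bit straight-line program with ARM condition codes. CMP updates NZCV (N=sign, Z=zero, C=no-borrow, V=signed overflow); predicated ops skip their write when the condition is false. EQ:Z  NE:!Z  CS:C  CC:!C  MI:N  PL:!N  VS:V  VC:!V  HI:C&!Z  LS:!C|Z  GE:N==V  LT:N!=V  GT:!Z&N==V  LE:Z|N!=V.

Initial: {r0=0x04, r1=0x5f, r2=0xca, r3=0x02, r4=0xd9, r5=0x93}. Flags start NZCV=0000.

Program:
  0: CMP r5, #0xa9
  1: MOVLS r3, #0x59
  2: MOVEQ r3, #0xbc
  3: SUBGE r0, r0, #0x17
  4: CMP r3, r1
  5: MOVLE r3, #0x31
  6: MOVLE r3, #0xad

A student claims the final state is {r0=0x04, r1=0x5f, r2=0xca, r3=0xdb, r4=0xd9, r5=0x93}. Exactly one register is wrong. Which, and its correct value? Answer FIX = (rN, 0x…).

FIX = (r3, 0xad)

0: ✓ CMP  NZCV=1000
1: ✓ MOVLS  r3←0x59
2: · MOVEQ
3: · SUBGE
4: ✓ CMP  NZCV=1000
5: ✓ MOVLE  r3←0x31
6: ✓ MOVLE  r3←0xad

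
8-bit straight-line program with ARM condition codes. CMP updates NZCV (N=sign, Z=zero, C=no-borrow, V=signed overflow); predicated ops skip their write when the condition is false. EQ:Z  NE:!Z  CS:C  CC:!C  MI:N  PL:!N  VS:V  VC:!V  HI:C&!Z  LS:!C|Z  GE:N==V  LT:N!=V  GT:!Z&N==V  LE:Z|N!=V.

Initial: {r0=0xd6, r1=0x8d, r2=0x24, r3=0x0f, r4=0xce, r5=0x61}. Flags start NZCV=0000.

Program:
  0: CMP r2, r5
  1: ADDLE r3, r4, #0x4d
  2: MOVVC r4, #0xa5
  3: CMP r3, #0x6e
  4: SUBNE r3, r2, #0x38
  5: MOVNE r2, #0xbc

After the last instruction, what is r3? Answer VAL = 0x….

[0] flags=1000 → (cmp)
[1] flags=1000 LE?T → r3=0x1b
[2] flags=1000 VC?T → r4=0xa5
[3] flags=1000 → (cmp)
[4] flags=1000 NE?T → r3=0xec
[5] flags=1000 NE?T → r2=0xbc

VAL = 0xec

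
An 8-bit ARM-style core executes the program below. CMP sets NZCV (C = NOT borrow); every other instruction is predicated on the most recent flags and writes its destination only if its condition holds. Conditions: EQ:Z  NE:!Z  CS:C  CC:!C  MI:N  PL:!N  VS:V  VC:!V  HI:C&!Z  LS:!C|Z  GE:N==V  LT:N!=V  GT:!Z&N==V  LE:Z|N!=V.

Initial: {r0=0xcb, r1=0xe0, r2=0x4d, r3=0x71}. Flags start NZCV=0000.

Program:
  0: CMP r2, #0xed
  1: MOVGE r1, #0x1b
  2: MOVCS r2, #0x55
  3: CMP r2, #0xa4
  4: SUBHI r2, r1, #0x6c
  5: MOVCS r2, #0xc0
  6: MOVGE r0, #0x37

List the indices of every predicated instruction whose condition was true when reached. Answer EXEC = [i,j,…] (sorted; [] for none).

EXEC = [1,6]

[0] flags=0000 → (cmp)
[1] flags=0000 GE?T → r1=0x1b
[2] flags=0000 CS?F → skip
[3] flags=1001 → (cmp)
[4] flags=1001 HI?F → skip
[5] flags=1001 CS?F → skip
[6] flags=1001 GE?T → r0=0x37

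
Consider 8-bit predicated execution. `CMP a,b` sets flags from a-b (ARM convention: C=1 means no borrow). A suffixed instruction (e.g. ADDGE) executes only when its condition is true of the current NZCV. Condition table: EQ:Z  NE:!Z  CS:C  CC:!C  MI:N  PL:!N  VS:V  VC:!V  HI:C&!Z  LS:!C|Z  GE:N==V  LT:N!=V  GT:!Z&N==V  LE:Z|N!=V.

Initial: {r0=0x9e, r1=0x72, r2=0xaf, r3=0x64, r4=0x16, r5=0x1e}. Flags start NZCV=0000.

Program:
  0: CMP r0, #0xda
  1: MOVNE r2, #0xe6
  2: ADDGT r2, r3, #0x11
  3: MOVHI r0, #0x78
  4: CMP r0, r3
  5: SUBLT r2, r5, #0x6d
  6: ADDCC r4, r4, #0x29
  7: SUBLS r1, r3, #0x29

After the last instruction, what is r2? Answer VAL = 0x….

0: ✓ CMP  NZCV=1000
1: ✓ MOVNE  r2←0xe6
2: · ADDGT
3: · MOVHI
4: ✓ CMP  NZCV=0011
5: ✓ SUBLT  r2←0xb1
6: · ADDCC
7: · SUBLS

VAL = 0xb1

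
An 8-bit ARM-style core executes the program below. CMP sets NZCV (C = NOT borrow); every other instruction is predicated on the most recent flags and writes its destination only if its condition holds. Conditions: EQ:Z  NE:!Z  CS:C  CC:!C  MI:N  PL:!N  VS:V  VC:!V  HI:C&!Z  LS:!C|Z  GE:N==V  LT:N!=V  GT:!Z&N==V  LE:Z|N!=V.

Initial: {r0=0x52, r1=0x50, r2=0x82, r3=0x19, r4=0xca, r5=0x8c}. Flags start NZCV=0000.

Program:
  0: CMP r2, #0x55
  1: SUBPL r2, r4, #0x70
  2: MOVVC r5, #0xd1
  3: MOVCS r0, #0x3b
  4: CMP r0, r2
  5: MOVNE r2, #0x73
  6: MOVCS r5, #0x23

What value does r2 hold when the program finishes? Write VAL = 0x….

0: ✓ CMP  NZCV=0011
1: ✓ SUBPL  r2←0x5a
2: · MOVVC
3: ✓ MOVCS  r0←0x3b
4: ✓ CMP  NZCV=1000
5: ✓ MOVNE  r2←0x73
6: · MOVCS

VAL = 0x73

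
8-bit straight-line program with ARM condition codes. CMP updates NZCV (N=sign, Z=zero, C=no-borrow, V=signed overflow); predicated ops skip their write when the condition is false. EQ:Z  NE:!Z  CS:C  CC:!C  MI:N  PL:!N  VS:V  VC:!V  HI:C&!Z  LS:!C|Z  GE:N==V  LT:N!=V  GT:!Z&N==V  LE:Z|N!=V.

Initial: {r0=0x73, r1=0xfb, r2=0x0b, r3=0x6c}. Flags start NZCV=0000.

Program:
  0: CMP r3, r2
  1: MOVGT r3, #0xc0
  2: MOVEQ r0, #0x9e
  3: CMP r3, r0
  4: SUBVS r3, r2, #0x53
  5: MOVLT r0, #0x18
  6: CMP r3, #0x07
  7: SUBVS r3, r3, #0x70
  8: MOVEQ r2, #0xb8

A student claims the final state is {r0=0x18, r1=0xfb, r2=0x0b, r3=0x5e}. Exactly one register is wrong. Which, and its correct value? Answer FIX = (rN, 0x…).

FIX = (r3, 0xb8)

0: ✓ CMP  NZCV=0010
1: ✓ MOVGT  r3←0xc0
2: · MOVEQ
3: ✓ CMP  NZCV=0011
4: ✓ SUBVS  r3←0xb8
5: ✓ MOVLT  r0←0x18
6: ✓ CMP  NZCV=1010
7: · SUBVS
8: · MOVEQ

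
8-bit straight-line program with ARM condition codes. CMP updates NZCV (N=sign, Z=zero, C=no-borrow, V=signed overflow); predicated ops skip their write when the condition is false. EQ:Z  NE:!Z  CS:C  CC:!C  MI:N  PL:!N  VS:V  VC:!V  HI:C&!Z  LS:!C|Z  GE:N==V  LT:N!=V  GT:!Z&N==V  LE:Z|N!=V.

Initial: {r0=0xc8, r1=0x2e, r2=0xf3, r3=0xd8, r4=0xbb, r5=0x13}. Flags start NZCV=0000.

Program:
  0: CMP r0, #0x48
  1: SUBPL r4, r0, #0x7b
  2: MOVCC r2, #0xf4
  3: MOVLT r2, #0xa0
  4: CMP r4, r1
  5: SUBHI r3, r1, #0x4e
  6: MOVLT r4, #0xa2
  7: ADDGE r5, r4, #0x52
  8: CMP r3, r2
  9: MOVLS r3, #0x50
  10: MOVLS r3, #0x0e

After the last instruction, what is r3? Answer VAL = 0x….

[0] flags=1010 → (cmp)
[1] flags=1010 PL?F → skip
[2] flags=1010 CC?F → skip
[3] flags=1010 LT?T → r2=0xa0
[4] flags=1010 → (cmp)
[5] flags=1010 HI?T → r3=0xe0
[6] flags=1010 LT?T → r4=0xa2
[7] flags=1010 GE?F → skip
[8] flags=0010 → (cmp)
[9] flags=0010 LS?F → skip
[10] flags=0010 LS?F → skip

VAL = 0xe0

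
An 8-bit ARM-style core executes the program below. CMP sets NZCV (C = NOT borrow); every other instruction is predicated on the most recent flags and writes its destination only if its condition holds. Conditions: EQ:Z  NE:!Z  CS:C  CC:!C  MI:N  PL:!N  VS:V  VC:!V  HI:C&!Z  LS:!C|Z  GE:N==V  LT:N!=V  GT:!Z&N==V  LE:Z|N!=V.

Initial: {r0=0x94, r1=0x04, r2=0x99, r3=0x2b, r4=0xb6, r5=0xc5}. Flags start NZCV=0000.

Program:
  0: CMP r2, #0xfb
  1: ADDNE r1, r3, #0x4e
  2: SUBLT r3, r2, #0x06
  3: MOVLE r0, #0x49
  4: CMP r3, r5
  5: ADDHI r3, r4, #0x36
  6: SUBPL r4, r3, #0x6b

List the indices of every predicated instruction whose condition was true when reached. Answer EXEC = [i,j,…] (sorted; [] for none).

[0] flags=1000 → (cmp)
[1] flags=1000 NE?T → r1=0x79
[2] flags=1000 LT?T → r3=0x93
[3] flags=1000 LE?T → r0=0x49
[4] flags=1000 → (cmp)
[5] flags=1000 HI?F → skip
[6] flags=1000 PL?F → skip

EXEC = [1,2,3]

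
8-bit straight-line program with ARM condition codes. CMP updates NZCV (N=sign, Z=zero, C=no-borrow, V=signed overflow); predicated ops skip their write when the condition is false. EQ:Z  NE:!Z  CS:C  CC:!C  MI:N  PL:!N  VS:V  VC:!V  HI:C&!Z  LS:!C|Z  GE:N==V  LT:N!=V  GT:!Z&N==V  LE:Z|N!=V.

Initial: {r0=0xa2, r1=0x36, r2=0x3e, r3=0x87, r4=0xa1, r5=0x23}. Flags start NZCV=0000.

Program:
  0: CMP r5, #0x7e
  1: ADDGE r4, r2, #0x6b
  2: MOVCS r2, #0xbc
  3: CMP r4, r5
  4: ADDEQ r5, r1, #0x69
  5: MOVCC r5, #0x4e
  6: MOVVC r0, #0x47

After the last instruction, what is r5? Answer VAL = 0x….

0: ✓ CMP  NZCV=1000
1: · ADDGE
2: · MOVCS
3: ✓ CMP  NZCV=0011
4: · ADDEQ
5: · MOVCC
6: · MOVVC

VAL = 0x23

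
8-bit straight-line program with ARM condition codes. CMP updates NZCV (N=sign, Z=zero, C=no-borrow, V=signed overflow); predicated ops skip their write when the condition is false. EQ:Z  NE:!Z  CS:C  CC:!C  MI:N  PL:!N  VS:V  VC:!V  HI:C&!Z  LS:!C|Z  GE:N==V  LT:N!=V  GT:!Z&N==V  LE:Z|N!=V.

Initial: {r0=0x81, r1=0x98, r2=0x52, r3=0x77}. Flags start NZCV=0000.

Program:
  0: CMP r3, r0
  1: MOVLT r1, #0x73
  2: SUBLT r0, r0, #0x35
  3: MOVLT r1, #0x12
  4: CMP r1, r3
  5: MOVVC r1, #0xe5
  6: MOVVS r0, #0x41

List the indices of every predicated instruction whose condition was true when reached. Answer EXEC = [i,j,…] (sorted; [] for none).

EXEC = [6]

[0] flags=1001 → (cmp)
[1] flags=1001 LT?F → skip
[2] flags=1001 LT?F → skip
[3] flags=1001 LT?F → skip
[4] flags=0011 → (cmp)
[5] flags=0011 VC?F → skip
[6] flags=0011 VS?T → r0=0x41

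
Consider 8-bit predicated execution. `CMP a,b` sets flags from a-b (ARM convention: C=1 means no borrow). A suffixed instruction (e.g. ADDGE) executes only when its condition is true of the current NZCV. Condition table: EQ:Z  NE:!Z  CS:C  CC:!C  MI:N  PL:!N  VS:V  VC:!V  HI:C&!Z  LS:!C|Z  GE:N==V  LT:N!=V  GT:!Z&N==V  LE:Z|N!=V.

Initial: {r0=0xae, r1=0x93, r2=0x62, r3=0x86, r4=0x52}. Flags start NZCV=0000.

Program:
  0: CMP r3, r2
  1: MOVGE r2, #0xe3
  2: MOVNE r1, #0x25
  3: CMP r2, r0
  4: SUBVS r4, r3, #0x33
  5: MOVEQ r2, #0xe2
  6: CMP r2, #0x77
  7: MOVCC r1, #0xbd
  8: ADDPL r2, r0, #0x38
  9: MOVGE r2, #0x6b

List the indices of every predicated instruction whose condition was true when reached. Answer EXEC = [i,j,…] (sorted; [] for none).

0: ✓ CMP  NZCV=0011
1: · MOVGE
2: ✓ MOVNE  r1←0x25
3: ✓ CMP  NZCV=1001
4: ✓ SUBVS  r4←0x53
5: · MOVEQ
6: ✓ CMP  NZCV=1000
7: ✓ MOVCC  r1←0xbd
8: · ADDPL
9: · MOVGE

EXEC = [2,4,7]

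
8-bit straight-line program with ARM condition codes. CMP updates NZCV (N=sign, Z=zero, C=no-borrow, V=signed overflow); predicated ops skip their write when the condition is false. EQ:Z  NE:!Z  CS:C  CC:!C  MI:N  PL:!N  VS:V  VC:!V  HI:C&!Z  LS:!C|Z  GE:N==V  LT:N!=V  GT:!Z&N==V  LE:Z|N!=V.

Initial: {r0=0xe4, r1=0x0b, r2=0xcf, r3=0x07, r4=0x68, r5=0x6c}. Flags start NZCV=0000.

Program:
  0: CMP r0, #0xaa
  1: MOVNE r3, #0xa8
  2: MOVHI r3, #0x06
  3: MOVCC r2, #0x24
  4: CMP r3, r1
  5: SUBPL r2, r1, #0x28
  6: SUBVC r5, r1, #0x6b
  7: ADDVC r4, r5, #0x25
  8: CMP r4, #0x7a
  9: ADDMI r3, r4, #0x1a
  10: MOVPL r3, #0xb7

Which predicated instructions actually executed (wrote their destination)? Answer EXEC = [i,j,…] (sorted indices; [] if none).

EXEC = [1,2,6,7,10]

[0] flags=0010 → (cmp)
[1] flags=0010 NE?T → r3=0xa8
[2] flags=0010 HI?T → r3=0x06
[3] flags=0010 CC?F → skip
[4] flags=1000 → (cmp)
[5] flags=1000 PL?F → skip
[6] flags=1000 VC?T → r5=0xa0
[7] flags=1000 VC?T → r4=0xc5
[8] flags=0011 → (cmp)
[9] flags=0011 MI?F → skip
[10] flags=0011 PL?T → r3=0xb7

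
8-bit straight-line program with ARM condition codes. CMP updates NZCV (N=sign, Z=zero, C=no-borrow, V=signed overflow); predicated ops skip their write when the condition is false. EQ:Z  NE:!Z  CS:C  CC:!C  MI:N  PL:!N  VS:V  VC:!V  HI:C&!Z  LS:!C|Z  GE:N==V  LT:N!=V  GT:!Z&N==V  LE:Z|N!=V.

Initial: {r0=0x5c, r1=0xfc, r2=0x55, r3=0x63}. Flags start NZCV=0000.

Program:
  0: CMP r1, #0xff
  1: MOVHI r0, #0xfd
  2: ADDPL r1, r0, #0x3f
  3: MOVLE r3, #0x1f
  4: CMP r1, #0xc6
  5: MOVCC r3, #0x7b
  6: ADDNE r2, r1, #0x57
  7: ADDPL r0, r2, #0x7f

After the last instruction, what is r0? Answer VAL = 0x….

[0] flags=1000 → (cmp)
[1] flags=1000 HI?F → skip
[2] flags=1000 PL?F → skip
[3] flags=1000 LE?T → r3=0x1f
[4] flags=0010 → (cmp)
[5] flags=0010 CC?F → skip
[6] flags=0010 NE?T → r2=0x53
[7] flags=0010 PL?T → r0=0xd2

VAL = 0xd2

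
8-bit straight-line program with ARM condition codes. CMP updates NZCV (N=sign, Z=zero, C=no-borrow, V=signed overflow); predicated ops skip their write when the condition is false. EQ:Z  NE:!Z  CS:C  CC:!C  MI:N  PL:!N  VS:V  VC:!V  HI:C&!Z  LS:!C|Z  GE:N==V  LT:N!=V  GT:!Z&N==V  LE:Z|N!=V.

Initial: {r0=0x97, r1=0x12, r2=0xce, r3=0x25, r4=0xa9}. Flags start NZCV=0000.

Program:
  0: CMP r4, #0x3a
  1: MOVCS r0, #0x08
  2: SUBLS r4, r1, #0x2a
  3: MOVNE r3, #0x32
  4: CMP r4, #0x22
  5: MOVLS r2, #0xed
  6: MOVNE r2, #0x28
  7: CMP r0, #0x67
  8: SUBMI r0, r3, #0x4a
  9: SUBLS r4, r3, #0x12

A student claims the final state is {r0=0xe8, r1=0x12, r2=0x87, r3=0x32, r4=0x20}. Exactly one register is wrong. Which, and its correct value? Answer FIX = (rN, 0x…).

[0] flags=0011 → (cmp)
[1] flags=0011 CS?T → r0=0x08
[2] flags=0011 LS?F → skip
[3] flags=0011 NE?T → r3=0x32
[4] flags=1010 → (cmp)
[5] flags=1010 LS?F → skip
[6] flags=1010 NE?T → r2=0x28
[7] flags=1000 → (cmp)
[8] flags=1000 MI?T → r0=0xe8
[9] flags=1000 LS?T → r4=0x20

FIX = (r2, 0x28)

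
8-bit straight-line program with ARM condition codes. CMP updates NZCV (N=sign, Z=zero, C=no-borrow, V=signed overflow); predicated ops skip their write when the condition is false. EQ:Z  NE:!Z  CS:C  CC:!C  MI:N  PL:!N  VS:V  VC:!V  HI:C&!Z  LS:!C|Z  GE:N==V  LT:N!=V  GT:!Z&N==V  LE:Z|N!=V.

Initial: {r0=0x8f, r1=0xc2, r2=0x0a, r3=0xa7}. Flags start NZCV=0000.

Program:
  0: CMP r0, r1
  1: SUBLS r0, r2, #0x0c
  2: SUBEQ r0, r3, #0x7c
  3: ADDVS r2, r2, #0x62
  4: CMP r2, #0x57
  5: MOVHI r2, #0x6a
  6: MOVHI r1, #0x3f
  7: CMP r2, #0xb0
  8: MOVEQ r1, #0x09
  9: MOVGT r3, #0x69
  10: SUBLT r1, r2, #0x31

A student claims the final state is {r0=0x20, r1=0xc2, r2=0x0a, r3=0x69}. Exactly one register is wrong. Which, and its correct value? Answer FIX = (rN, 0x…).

0: ✓ CMP  NZCV=1000
1: ✓ SUBLS  r0←0xfe
2: · SUBEQ
3: · ADDVS
4: ✓ CMP  NZCV=1000
5: · MOVHI
6: · MOVHI
7: ✓ CMP  NZCV=0000
8: · MOVEQ
9: ✓ MOVGT  r3←0x69
10: · SUBLT

FIX = (r0, 0xfe)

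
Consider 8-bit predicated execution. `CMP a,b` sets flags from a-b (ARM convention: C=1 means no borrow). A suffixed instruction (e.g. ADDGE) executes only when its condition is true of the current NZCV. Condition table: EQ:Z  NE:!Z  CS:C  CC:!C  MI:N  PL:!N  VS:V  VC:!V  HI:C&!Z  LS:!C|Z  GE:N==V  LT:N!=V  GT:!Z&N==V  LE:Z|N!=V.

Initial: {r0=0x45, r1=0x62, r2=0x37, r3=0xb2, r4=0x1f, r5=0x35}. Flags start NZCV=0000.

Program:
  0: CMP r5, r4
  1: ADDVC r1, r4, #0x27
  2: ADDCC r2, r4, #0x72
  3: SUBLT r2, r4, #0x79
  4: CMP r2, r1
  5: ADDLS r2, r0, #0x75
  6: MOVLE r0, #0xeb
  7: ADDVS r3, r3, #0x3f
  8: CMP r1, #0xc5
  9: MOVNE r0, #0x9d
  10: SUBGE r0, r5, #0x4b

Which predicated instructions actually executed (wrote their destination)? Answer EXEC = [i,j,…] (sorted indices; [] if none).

EXEC = [1,5,6,9,10]

0: ✓ CMP  NZCV=0010
1: ✓ ADDVC  r1←0x46
2: · ADDCC
3: · SUBLT
4: ✓ CMP  NZCV=1000
5: ✓ ADDLS  r2←0xba
6: ✓ MOVLE  r0←0xeb
7: · ADDVS
8: ✓ CMP  NZCV=1001
9: ✓ MOVNE  r0←0x9d
10: ✓ SUBGE  r0←0xea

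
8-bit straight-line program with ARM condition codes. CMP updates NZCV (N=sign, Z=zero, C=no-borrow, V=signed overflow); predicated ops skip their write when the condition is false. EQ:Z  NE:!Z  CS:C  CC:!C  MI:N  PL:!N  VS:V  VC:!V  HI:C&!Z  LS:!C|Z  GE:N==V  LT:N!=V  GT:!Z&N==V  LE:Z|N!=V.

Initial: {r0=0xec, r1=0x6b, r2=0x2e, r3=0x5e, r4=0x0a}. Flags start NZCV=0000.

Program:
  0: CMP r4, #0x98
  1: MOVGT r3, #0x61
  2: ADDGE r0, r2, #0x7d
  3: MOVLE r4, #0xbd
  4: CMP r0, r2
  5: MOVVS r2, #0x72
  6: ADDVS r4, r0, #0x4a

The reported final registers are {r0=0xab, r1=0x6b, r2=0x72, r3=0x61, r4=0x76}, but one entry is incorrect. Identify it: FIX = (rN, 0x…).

FIX = (r4, 0xf5)

0: ✓ CMP  NZCV=0000
1: ✓ MOVGT  r3←0x61
2: ✓ ADDGE  r0←0xab
3: · MOVLE
4: ✓ CMP  NZCV=0011
5: ✓ MOVVS  r2←0x72
6: ✓ ADDVS  r4←0xf5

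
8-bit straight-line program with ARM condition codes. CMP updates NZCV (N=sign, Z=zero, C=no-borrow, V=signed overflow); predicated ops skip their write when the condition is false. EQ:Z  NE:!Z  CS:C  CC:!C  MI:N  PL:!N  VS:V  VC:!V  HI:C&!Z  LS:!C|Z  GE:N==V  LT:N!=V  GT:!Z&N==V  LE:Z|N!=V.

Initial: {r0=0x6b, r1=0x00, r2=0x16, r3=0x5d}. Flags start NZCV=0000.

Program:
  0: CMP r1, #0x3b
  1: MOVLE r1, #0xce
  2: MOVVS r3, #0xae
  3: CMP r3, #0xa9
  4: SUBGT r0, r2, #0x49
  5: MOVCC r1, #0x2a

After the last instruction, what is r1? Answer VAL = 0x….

[0] flags=1000 → (cmp)
[1] flags=1000 LE?T → r1=0xce
[2] flags=1000 VS?F → skip
[3] flags=1001 → (cmp)
[4] flags=1001 GT?T → r0=0xcd
[5] flags=1001 CC?T → r1=0x2a

VAL = 0x2a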